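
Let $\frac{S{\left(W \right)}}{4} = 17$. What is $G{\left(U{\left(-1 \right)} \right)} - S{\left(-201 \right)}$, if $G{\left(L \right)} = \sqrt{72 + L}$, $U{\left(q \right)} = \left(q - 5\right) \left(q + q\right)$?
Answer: $-68 + 2 \sqrt{21} \approx -58.835$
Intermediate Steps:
$U{\left(q \right)} = 2 q \left(-5 + q\right)$ ($U{\left(q \right)} = \left(q - 5\right) 2 q = \left(-5 + q\right) 2 q = 2 q \left(-5 + q\right)$)
$S{\left(W \right)} = 68$ ($S{\left(W \right)} = 4 \cdot 17 = 68$)
$G{\left(U{\left(-1 \right)} \right)} - S{\left(-201 \right)} = \sqrt{72 + 2 \left(-1\right) \left(-5 - 1\right)} - 68 = \sqrt{72 + 2 \left(-1\right) \left(-6\right)} - 68 = \sqrt{72 + 12} - 68 = \sqrt{84} - 68 = 2 \sqrt{21} - 68 = -68 + 2 \sqrt{21}$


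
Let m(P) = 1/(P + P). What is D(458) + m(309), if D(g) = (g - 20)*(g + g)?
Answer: 247946545/618 ≈ 4.0121e+5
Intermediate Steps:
D(g) = 2*g*(-20 + g) (D(g) = (-20 + g)*(2*g) = 2*g*(-20 + g))
m(P) = 1/(2*P)
D(458) + m(309) = 2*458*(-20 + 458) + (½)/309 = 2*458*438 + (½)*(1/309) = 401208 + 1/618 = 247946545/618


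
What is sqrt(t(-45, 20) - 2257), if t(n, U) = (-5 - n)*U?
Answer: I*sqrt(1457) ≈ 38.171*I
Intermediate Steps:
t(n, U) = U*(-5 - n)
sqrt(t(-45, 20) - 2257) = sqrt(-1*20*(5 - 45) - 2257) = sqrt(-1*20*(-40) - 2257) = sqrt(800 - 2257) = sqrt(-1457) = I*sqrt(1457)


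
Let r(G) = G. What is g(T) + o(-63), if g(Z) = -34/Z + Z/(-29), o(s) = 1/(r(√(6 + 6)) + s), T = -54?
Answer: 2556926/1032777 - 2*√3/3957 ≈ 2.4749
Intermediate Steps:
o(s) = 1/(s + 2*√3) (o(s) = 1/(√(6 + 6) + s) = 1/(√12 + s) = 1/(2*√3 + s) = 1/(s + 2*√3))
g(Z) = -34/Z - Z/29 (g(Z) = -34/Z + Z*(-1/29) = -34/Z - Z/29)
g(T) + o(-63) = (-34/(-54) - 1/29*(-54)) + 1/(-63 + 2*√3) = (-34*(-1/54) + 54/29) + 1/(-63 + 2*√3) = (17/27 + 54/29) + 1/(-63 + 2*√3) = 1951/783 + 1/(-63 + 2*√3)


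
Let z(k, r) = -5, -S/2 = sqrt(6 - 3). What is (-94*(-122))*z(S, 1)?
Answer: -57340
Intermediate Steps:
S = -2*sqrt(3) (S = -2*sqrt(6 - 3) = -2*sqrt(3) ≈ -3.4641)
(-94*(-122))*z(S, 1) = -94*(-122)*(-5) = 11468*(-5) = -57340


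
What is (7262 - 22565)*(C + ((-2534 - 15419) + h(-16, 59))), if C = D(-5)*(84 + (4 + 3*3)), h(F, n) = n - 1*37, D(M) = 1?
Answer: 272913702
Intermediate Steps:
h(F, n) = -37 + n (h(F, n) = n - 37 = -37 + n)
C = 97 (C = 1*(84 + (4 + 3*3)) = 1*(84 + (4 + 9)) = 1*(84 + 13) = 1*97 = 97)
(7262 - 22565)*(C + ((-2534 - 15419) + h(-16, 59))) = (7262 - 22565)*(97 + ((-2534 - 15419) + (-37 + 59))) = -15303*(97 + (-17953 + 22)) = -15303*(97 - 17931) = -15303*(-17834) = 272913702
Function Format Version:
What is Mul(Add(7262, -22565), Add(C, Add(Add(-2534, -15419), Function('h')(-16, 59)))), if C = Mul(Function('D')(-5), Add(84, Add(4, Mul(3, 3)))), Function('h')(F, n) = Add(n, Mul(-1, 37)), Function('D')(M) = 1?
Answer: 272913702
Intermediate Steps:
Function('h')(F, n) = Add(-37, n) (Function('h')(F, n) = Add(n, -37) = Add(-37, n))
C = 97 (C = Mul(1, Add(84, Add(4, Mul(3, 3)))) = Mul(1, Add(84, Add(4, 9))) = Mul(1, Add(84, 13)) = Mul(1, 97) = 97)
Mul(Add(7262, -22565), Add(C, Add(Add(-2534, -15419), Function('h')(-16, 59)))) = Mul(Add(7262, -22565), Add(97, Add(Add(-2534, -15419), Add(-37, 59)))) = Mul(-15303, Add(97, Add(-17953, 22))) = Mul(-15303, Add(97, -17931)) = Mul(-15303, -17834) = 272913702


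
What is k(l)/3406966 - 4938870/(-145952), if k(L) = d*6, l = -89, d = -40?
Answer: 4206631784985/124313375408 ≈ 33.839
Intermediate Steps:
k(L) = -240 (k(L) = -40*6 = -240)
k(l)/3406966 - 4938870/(-145952) = -240/3406966 - 4938870/(-145952) = -240*1/3406966 - 4938870*(-1/145952) = -120/1703483 + 2469435/72976 = 4206631784985/124313375408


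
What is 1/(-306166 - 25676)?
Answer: -1/331842 ≈ -3.0135e-6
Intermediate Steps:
1/(-306166 - 25676) = 1/(-331842) = -1/331842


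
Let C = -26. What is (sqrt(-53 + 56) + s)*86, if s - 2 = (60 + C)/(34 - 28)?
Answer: 1978/3 + 86*sqrt(3) ≈ 808.29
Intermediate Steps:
s = 23/3 (s = 2 + (60 - 26)/(34 - 28) = 2 + 34/6 = 2 + 34*(1/6) = 2 + 17/3 = 23/3 ≈ 7.6667)
(sqrt(-53 + 56) + s)*86 = (sqrt(-53 + 56) + 23/3)*86 = (sqrt(3) + 23/3)*86 = (23/3 + sqrt(3))*86 = 1978/3 + 86*sqrt(3)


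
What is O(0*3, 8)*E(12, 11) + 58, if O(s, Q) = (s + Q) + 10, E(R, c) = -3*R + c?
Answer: -392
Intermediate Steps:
E(R, c) = c - 3*R
O(s, Q) = 10 + Q + s (O(s, Q) = (Q + s) + 10 = 10 + Q + s)
O(0*3, 8)*E(12, 11) + 58 = (10 + 8 + 0*3)*(11 - 3*12) + 58 = (10 + 8 + 0)*(11 - 36) + 58 = 18*(-25) + 58 = -450 + 58 = -392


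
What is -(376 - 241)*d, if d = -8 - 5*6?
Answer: 5130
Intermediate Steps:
d = -38 (d = -8 - 30 = -38)
-(376 - 241)*d = -(376 - 241)*(-38) = -135*(-38) = -1*(-5130) = 5130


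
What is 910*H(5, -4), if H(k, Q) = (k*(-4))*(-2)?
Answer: 36400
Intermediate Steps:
H(k, Q) = 8*k (H(k, Q) = -4*k*(-2) = 8*k)
910*H(5, -4) = 910*(8*5) = 910*40 = 36400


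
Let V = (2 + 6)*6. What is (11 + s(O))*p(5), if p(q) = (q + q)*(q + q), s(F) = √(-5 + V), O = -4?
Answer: 1100 + 100*√43 ≈ 1755.7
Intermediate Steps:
V = 48 (V = 8*6 = 48)
s(F) = √43 (s(F) = √(-5 + 48) = √43)
p(q) = 4*q² (p(q) = (2*q)*(2*q) = 4*q²)
(11 + s(O))*p(5) = (11 + √43)*(4*5²) = (11 + √43)*(4*25) = (11 + √43)*100 = 1100 + 100*√43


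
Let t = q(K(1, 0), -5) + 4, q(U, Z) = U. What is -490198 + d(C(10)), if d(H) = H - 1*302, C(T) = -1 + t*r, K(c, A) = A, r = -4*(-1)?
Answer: -490485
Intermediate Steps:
r = 4
t = 4 (t = 0 + 4 = 4)
C(T) = 15 (C(T) = -1 + 4*4 = -1 + 16 = 15)
d(H) = -302 + H (d(H) = H - 302 = -302 + H)
-490198 + d(C(10)) = -490198 + (-302 + 15) = -490198 - 287 = -490485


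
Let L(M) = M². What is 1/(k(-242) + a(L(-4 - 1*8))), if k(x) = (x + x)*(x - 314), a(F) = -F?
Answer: 1/268960 ≈ 3.7180e-6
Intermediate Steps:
k(x) = 2*x*(-314 + x) (k(x) = (2*x)*(-314 + x) = 2*x*(-314 + x))
1/(k(-242) + a(L(-4 - 1*8))) = 1/(2*(-242)*(-314 - 242) - (-4 - 1*8)²) = 1/(2*(-242)*(-556) - (-4 - 8)²) = 1/(269104 - 1*(-12)²) = 1/(269104 - 1*144) = 1/(269104 - 144) = 1/268960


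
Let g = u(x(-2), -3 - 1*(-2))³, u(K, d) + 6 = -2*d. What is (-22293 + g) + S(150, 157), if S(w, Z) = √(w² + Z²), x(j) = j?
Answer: -22357 + √47149 ≈ -22140.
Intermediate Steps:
u(K, d) = -6 - 2*d
g = -64 (g = (-6 - 2*(-3 - 1*(-2)))³ = (-6 - 2*(-3 + 2))³ = (-6 - 2*(-1))³ = (-6 + 2)³ = (-4)³ = -64)
S(w, Z) = √(Z² + w²)
(-22293 + g) + S(150, 157) = (-22293 - 64) + √(157² + 150²) = -22357 + √(24649 + 22500) = -22357 + √47149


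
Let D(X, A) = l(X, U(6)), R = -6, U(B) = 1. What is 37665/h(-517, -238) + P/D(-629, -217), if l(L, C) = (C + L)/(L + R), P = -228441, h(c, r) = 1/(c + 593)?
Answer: 1652615085/628 ≈ 2.6316e+6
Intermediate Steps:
h(c, r) = 1/(593 + c)
l(L, C) = (C + L)/(-6 + L) (l(L, C) = (C + L)/(L - 6) = (C + L)/(-6 + L))
D(X, A) = (1 + X)/(-6 + X)
37665/h(-517, -238) + P/D(-629, -217) = 37665/(1/(593 - 517)) - 228441*(-6 - 629)/(1 - 629) = 37665/(1/76) - 228441/(-628/(-635)) = 37665/(1/76) - 228441/((-1/635*(-628))) = 37665*76 - 228441/628/635 = 2862540 - 228441*635/628 = 2862540 - 145060035/628 = 1652615085/628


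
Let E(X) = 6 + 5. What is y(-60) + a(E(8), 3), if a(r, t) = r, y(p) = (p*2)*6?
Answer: -709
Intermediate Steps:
E(X) = 11
y(p) = 12*p (y(p) = (2*p)*6 = 12*p)
y(-60) + a(E(8), 3) = 12*(-60) + 11 = -720 + 11 = -709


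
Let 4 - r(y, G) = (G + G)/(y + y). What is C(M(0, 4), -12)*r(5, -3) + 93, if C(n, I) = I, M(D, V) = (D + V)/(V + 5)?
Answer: 189/5 ≈ 37.800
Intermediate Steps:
r(y, G) = 4 - G/y (r(y, G) = 4 - (G + G)/(y + y) = 4 - 2*G/(2*y) = 4 - 2*G*1/(2*y) = 4 - G/y)
M(D, V) = (D + V)/(5 + V)
C(M(0, 4), -12)*r(5, -3) + 93 = -12*(4 - 1*(-3)/5) + 93 = -12*(4 - 1*(-3)*⅕) + 93 = -12*(4 + ⅗) + 93 = -12*23/5 + 93 = -276/5 + 93 = 189/5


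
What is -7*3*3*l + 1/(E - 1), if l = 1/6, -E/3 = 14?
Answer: -905/86 ≈ -10.523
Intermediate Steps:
E = -42 (E = -3*14 = -42)
l = 1/6 ≈ 0.16667
-7*3*3*l + 1/(E - 1) = -7*3*3/6 + 1/(-42 - 1) = -63/6 + 1/(-43) = -7*3/2 - 1/43 = -21/2 - 1/43 = -905/86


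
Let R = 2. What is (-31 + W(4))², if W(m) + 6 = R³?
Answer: 841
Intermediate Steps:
W(m) = 2 (W(m) = -6 + 2³ = -6 + 8 = 2)
(-31 + W(4))² = (-31 + 2)² = (-29)² = 841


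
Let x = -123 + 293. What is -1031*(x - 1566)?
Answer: 1439276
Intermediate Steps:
x = 170
-1031*(x - 1566) = -1031*(170 - 1566) = -1031*(-1396) = 1439276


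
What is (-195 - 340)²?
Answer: 286225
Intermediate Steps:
(-195 - 340)² = (-535)² = 286225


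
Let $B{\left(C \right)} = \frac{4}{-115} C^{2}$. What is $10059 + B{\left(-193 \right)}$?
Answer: $\frac{1007789}{115} \approx 8763.4$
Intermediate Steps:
$B{\left(C \right)} = - \frac{4 C^{2}}{115}$ ($B{\left(C \right)} = 4 \left(- \frac{1}{115}\right) C^{2} = - \frac{4 C^{2}}{115}$)
$10059 + B{\left(-193 \right)} = 10059 - \frac{4 \left(-193\right)^{2}}{115} = 10059 - \frac{148996}{115} = \frac{1007789}{115}$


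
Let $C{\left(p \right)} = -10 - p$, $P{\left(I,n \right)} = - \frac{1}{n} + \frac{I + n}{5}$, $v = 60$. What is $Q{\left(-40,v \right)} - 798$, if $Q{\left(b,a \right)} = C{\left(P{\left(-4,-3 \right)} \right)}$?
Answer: $- \frac{12104}{15} \approx -806.93$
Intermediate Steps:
$P{\left(I,n \right)} = - \frac{1}{n} + \frac{I}{5} + \frac{n}{5}$ ($P{\left(I,n \right)} = - \frac{1}{n} + \left(I + n\right) \frac{1}{5} = - \frac{1}{n} + \left(\frac{I}{5} + \frac{n}{5}\right) = - \frac{1}{n} + \frac{I}{5} + \frac{n}{5}$)
$Q{\left(b,a \right)} = - \frac{134}{15}$ ($Q{\left(b,a \right)} = -10 - \frac{-5 - 3 \left(-4 - 3\right)}{5 \left(-3\right)} = -10 - \frac{1}{5} \left(- \frac{1}{3}\right) \left(-5 - -21\right) = -10 - \frac{1}{5} \left(- \frac{1}{3}\right) \left(-5 + 21\right) = -10 - \frac{1}{5} \left(- \frac{1}{3}\right) 16 = -10 - - \frac{16}{15} = -10 + \frac{16}{15} = - \frac{134}{15}$)
$Q{\left(-40,v \right)} - 798 = - \frac{134}{15} - 798 = - \frac{12104}{15}$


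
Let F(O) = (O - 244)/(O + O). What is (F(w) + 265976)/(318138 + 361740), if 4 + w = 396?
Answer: 17377111/44418696 ≈ 0.39121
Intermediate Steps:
w = 392 (w = -4 + 396 = 392)
F(O) = (-244 + O)/(2*O) (F(O) = (-244 + O)/((2*O)) = (-244 + O)*(1/(2*O)) = (-244 + O)/(2*O))
(F(w) + 265976)/(318138 + 361740) = ((½)*(-244 + 392)/392 + 265976)/(318138 + 361740) = ((½)*(1/392)*148 + 265976)/679878 = (37/196 + 265976)*(1/679878) = (52131333/196)*(1/679878) = 17377111/44418696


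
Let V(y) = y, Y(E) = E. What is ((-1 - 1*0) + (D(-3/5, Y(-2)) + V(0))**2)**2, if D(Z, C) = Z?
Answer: 256/625 ≈ 0.40960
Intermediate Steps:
((-1 - 1*0) + (D(-3/5, Y(-2)) + V(0))**2)**2 = ((-1 - 1*0) + (-3/5 + 0)**2)**2 = ((-1 + 0) + (-3*1/5 + 0)**2)**2 = (-1 + (-3/5 + 0)**2)**2 = (-1 + (-3/5)**2)**2 = (-1 + 9/25)**2 = (-16/25)**2 = 256/625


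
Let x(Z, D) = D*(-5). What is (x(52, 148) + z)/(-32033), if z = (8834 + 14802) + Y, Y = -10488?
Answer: -12408/32033 ≈ -0.38735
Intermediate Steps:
x(Z, D) = -5*D
z = 13148 (z = (8834 + 14802) - 10488 = 23636 - 10488 = 13148)
(x(52, 148) + z)/(-32033) = (-5*148 + 13148)/(-32033) = (-740 + 13148)*(-1/32033) = 12408*(-1/32033) = -12408/32033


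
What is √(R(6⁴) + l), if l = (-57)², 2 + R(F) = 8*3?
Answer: √3271 ≈ 57.193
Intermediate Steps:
R(F) = 22 (R(F) = -2 + 8*3 = -2 + 24 = 22)
l = 3249
√(R(6⁴) + l) = √(22 + 3249) = √3271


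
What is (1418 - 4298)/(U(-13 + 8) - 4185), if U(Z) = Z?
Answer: 288/419 ≈ 0.68735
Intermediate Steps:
(1418 - 4298)/(U(-13 + 8) - 4185) = (1418 - 4298)/((-13 + 8) - 4185) = -2880/(-5 - 4185) = -2880/(-4190) = -2880*(-1/4190) = 288/419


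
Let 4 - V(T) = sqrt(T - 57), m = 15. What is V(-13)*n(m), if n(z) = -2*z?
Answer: -120 + 30*I*sqrt(70) ≈ -120.0 + 251.0*I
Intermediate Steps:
V(T) = 4 - sqrt(-57 + T) (V(T) = 4 - sqrt(T - 57) = 4 - sqrt(-57 + T))
V(-13)*n(m) = (4 - sqrt(-57 - 13))*(-2*15) = (4 - sqrt(-70))*(-30) = (4 - I*sqrt(70))*(-30) = -120 + 30*I*sqrt(70)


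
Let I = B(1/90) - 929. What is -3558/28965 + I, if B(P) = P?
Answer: -161470327/173790 ≈ -929.11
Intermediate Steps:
I = -83609/90 (I = 1/90 - 929 = -83609/90 ≈ -928.99)
-3558/28965 + I = -3558/28965 - 83609/90 = -3558*1/28965 - 83609/90 = -1186/9655 - 83609/90 = -161470327/173790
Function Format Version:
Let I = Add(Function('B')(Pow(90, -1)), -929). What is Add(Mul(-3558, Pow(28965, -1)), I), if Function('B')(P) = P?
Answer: Rational(-161470327, 173790) ≈ -929.11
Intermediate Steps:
I = Rational(-83609, 90) (I = Add(Pow(90, -1), -929) = Add(Rational(1, 90), -929) = Rational(-83609, 90) ≈ -928.99)
Add(Mul(-3558, Pow(28965, -1)), I) = Add(Mul(-3558, Pow(28965, -1)), Rational(-83609, 90)) = Add(Mul(-3558, Rational(1, 28965)), Rational(-83609, 90)) = Add(Rational(-1186, 9655), Rational(-83609, 90)) = Rational(-161470327, 173790)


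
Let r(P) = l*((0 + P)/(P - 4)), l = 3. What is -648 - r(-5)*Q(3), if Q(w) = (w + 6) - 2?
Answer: -1979/3 ≈ -659.67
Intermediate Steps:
Q(w) = 4 + w (Q(w) = (6 + w) - 2 = 4 + w)
r(P) = 3*P/(-4 + P) (r(P) = 3*((0 + P)/(P - 4)) = 3*(P/(-4 + P)) = 3*P/(-4 + P))
-648 - r(-5)*Q(3) = -648 - 3*(-5)/(-4 - 5)*(4 + 3) = -648 - 3*(-5)/(-9)*7 = -648 - 3*(-5)*(-1/9)*7 = -648 - 5*7/3 = -648 - 1*35/3 = -648 - 35/3 = -1979/3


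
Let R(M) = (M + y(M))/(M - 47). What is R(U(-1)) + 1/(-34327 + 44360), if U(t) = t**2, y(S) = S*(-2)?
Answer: 10079/461518 ≈ 0.021839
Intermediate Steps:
y(S) = -2*S
R(M) = -M/(-47 + M) (R(M) = (M - 2*M)/(M - 47) = (-M)/(-47 + M) = -M/(-47 + M))
R(U(-1)) + 1/(-34327 + 44360) = -1*(-1)**2/(-47 + (-1)**2) + 1/(-34327 + 44360) = -1*1/(-47 + 1) + 1/10033 = -1*1/(-46) + 1/10033 = -1*1*(-1/46) + 1/10033 = 1/46 + 1/10033 = 10079/461518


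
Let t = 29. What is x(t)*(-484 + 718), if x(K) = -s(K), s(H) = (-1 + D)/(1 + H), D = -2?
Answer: 117/5 ≈ 23.400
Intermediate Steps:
s(H) = -3/(1 + H) (s(H) = (-1 - 2)/(1 + H) = -3/(1 + H))
x(K) = 3/(1 + K) (x(K) = -(-3)/(1 + K) = 3/(1 + K))
x(t)*(-484 + 718) = (3/(1 + 29))*(-484 + 718) = (3/30)*234 = (3*(1/30))*234 = (1/10)*234 = 117/5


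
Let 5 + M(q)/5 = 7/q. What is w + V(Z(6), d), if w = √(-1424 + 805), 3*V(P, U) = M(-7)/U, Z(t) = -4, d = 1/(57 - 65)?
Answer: 80 + I*√619 ≈ 80.0 + 24.88*I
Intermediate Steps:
M(q) = -25 + 35/q (M(q) = -25 + 5*(7/q) = -25 + 35/q)
d = -⅛ (d = 1/(-8) = -⅛ ≈ -0.12500)
V(P, U) = -10/U (V(P, U) = ((-25 + 35/(-7))/U)/3 = ((-25 + 35*(-⅐))/U)/3 = ((-25 - 5)/U)/3 = (-30/U)/3 = -10/U)
w = I*√619 (w = √(-619) = I*√619 ≈ 24.88*I)
w + V(Z(6), d) = I*√619 - 10/(-⅛) = I*√619 - 10*(-8) = I*√619 + 80 = 80 + I*√619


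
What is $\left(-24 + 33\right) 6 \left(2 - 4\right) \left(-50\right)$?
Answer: $5400$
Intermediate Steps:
$\left(-24 + 33\right) 6 \left(2 - 4\right) \left(-50\right) = 9 \cdot 6 \left(-2\right) \left(-50\right) = 9 \left(-12\right) \left(-50\right) = \left(-108\right) \left(-50\right) = 5400$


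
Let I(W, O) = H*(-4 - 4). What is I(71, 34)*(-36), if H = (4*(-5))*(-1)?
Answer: 5760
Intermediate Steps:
H = 20 (H = -20*(-1) = 20)
I(W, O) = -160 (I(W, O) = 20*(-4 - 4) = 20*(-8) = -160)
I(71, 34)*(-36) = -160*(-36) = 5760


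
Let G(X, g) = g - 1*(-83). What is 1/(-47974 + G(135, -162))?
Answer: -1/48053 ≈ -2.0810e-5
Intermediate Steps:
G(X, g) = 83 + g (G(X, g) = g + 83 = 83 + g)
1/(-47974 + G(135, -162)) = 1/(-47974 + (83 - 162)) = 1/(-47974 - 79) = 1/(-48053) = -1/48053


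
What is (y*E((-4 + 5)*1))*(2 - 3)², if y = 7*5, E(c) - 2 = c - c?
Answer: 70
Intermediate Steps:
E(c) = 2 (E(c) = 2 + (c - c) = 2 + 0 = 2)
y = 35
(y*E((-4 + 5)*1))*(2 - 3)² = (35*2)*(2 - 3)² = 70*(-1)² = 70*1 = 70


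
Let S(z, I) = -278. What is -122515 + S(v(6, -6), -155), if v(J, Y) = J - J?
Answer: -122793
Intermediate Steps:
v(J, Y) = 0
-122515 + S(v(6, -6), -155) = -122515 - 278 = -122793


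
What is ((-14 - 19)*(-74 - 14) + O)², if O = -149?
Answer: 7590025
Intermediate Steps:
((-14 - 19)*(-74 - 14) + O)² = ((-14 - 19)*(-74 - 14) - 149)² = (-33*(-88) - 149)² = (2904 - 149)² = 2755² = 7590025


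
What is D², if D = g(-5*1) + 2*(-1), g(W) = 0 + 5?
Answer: 9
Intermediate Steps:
g(W) = 5
D = 3 (D = 5 + 2*(-1) = 5 - 2 = 3)
D² = 3² = 9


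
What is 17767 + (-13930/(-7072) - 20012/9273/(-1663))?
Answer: 968918046348355/54528652464 ≈ 17769.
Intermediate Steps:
17767 + (-13930/(-7072) - 20012/9273/(-1663)) = 17767 + (-13930*(-1/7072) - 20012*1/9273*(-1/1663)) = 17767 + (6965/3536 - 20012/9273*(-1/1663)) = 17767 + (6965/3536 + 20012/15420999) = 17767 + 107478020467/54528652464 = 968918046348355/54528652464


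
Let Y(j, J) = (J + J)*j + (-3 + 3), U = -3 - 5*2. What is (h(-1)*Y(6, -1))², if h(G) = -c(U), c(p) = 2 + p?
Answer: 17424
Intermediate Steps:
U = -13 (U = -3 - 10 = -13)
h(G) = 11 (h(G) = -(2 - 13) = -1*(-11) = 11)
Y(j, J) = 2*J*j (Y(j, J) = (2*J)*j + 0 = 2*J*j + 0 = 2*J*j)
(h(-1)*Y(6, -1))² = (11*(2*(-1)*6))² = (11*(-12))² = (-132)² = 17424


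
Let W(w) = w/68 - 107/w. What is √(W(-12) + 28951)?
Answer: √301297137/102 ≈ 170.18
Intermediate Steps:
W(w) = -107/w + w/68 (W(w) = w*(1/68) - 107/w = w/68 - 107/w = -107/w + w/68)
√(W(-12) + 28951) = √((-107/(-12) + (1/68)*(-12)) + 28951) = √((-107*(-1/12) - 3/17) + 28951) = √((107/12 - 3/17) + 28951) = √(1783/204 + 28951) = √(5907787/204) = √301297137/102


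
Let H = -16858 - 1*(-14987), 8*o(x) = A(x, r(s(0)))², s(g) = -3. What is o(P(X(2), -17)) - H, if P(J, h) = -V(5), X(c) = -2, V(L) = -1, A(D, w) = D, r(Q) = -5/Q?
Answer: 14969/8 ≈ 1871.1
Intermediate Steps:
P(J, h) = 1 (P(J, h) = -1*(-1) = 1)
o(x) = x²/8
H = -1871 (H = -16858 + 14987 = -1871)
o(P(X(2), -17)) - H = (⅛)*1² - 1*(-1871) = (⅛)*1 + 1871 = ⅛ + 1871 = 14969/8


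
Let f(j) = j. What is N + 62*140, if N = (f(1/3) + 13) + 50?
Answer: 26230/3 ≈ 8743.3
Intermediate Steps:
N = 190/3 (N = (1/3 + 13) + 50 = (⅓ + 13) + 50 = 40/3 + 50 = 190/3 ≈ 63.333)
N + 62*140 = 190/3 + 62*140 = 190/3 + 8680 = 26230/3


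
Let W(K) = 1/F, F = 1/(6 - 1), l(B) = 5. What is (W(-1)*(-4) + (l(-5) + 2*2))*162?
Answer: -1782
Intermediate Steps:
F = ⅕ (F = 1/5 = ⅕ ≈ 0.20000)
W(K) = 5 (W(K) = 1/(⅕) = 5)
(W(-1)*(-4) + (l(-5) + 2*2))*162 = (5*(-4) + (5 + 2*2))*162 = (-20 + (5 + 4))*162 = (-20 + 9)*162 = -11*162 = -1782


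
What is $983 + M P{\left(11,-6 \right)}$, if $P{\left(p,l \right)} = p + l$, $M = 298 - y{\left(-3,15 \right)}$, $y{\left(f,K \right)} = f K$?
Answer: $2698$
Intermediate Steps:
$y{\left(f,K \right)} = K f$
$M = 343$ ($M = 298 - 15 \left(-3\right) = 298 - -45 = 298 + 45 = 343$)
$P{\left(p,l \right)} = l + p$
$983 + M P{\left(11,-6 \right)} = 983 + 343 \left(-6 + 11\right) = 983 + 343 \cdot 5 = 983 + 1715 = 2698$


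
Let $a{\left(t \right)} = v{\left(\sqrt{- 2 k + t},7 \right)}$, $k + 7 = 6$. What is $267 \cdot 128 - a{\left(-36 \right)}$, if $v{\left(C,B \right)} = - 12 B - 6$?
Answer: $34266$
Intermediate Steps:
$k = -1$ ($k = -7 + 6 = -1$)
$v{\left(C,B \right)} = -6 - 12 B$
$a{\left(t \right)} = -90$ ($a{\left(t \right)} = -6 - 84 = -90$)
$267 \cdot 128 - a{\left(-36 \right)} = 267 \cdot 128 - -90 = 34176 + 90 = 34266$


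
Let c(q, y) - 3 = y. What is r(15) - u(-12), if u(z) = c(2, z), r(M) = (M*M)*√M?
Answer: 9 + 225*√15 ≈ 880.42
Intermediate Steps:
c(q, y) = 3 + y
r(M) = M^(5/2) (r(M) = M²*√M = M^(5/2))
u(z) = 3 + z
r(15) - u(-12) = 15^(5/2) - (3 - 12) = 225*√15 - 1*(-9) = 225*√15 + 9 = 9 + 225*√15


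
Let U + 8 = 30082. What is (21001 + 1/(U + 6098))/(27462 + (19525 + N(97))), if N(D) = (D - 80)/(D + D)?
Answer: 73685872781/164862842570 ≈ 0.44695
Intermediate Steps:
N(D) = (-80 + D)/(2*D) (N(D) = (-80 + D)/((2*D)) = (-80 + D)*(1/(2*D)) = (-80 + D)/(2*D))
U = 30074 (U = -8 + 30082 = 30074)
(21001 + 1/(U + 6098))/(27462 + (19525 + N(97))) = (21001 + 1/(30074 + 6098))/(27462 + (19525 + (½)*(-80 + 97)/97)) = (21001 + 1/36172)/(27462 + (19525 + (½)*(1/97)*17)) = (21001 + 1/36172)/(27462 + (19525 + 17/194)) = 759648173/(36172*(27462 + 3787867/194)) = 759648173/(36172*(9115495/194)) = (759648173/36172)*(194/9115495) = 73685872781/164862842570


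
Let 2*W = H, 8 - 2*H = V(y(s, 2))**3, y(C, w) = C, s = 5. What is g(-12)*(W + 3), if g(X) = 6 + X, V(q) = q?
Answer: 315/2 ≈ 157.50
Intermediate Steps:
H = -117/2 (H = 4 - 1/2*5**3 = 4 - 1/2*125 = 4 - 125/2 = -117/2 ≈ -58.500)
W = -117/4 (W = (1/2)*(-117/2) = -117/4 ≈ -29.250)
g(-12)*(W + 3) = (6 - 12)*(-117/4 + 3) = -6*(-105/4) = 315/2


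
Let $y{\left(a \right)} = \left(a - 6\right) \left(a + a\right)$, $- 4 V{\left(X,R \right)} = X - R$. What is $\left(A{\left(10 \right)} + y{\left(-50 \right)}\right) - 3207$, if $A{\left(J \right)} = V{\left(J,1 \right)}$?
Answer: $\frac{9563}{4} \approx 2390.8$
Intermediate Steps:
$V{\left(X,R \right)} = - \frac{X}{4} + \frac{R}{4}$ ($V{\left(X,R \right)} = - \frac{X - R}{4} = - \frac{X}{4} + \frac{R}{4}$)
$A{\left(J \right)} = \frac{1}{4} - \frac{J}{4}$ ($A{\left(J \right)} = - \frac{J}{4} + \frac{1}{4} \cdot 1 = - \frac{J}{4} + \frac{1}{4} = \frac{1}{4} - \frac{J}{4}$)
$y{\left(a \right)} = 2 a \left(-6 + a\right)$ ($y{\left(a \right)} = \left(-6 + a\right) 2 a = 2 a \left(-6 + a\right)$)
$\left(A{\left(10 \right)} + y{\left(-50 \right)}\right) - 3207 = \left(\left(\frac{1}{4} - \frac{5}{2}\right) + 2 \left(-50\right) \left(-6 - 50\right)\right) - 3207 = \left(\left(\frac{1}{4} - \frac{5}{2}\right) + 2 \left(-50\right) \left(-56\right)\right) - 3207 = \left(- \frac{9}{4} + 5600\right) - 3207 = \frac{22391}{4} - 3207 = \frac{9563}{4}$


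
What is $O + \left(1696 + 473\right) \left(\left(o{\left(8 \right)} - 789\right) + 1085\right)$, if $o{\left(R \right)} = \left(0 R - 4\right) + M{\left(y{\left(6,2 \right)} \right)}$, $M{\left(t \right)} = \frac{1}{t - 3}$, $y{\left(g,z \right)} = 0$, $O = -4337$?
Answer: $628288$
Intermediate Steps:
$M{\left(t \right)} = \frac{1}{-3 + t}$
$o{\left(R \right)} = - \frac{13}{3}$ ($o{\left(R \right)} = \left(0 R - 4\right) + \frac{1}{-3 + 0} = \left(0 - 4\right) + \frac{1}{-3} = -4 - \frac{1}{3} = - \frac{13}{3}$)
$O + \left(1696 + 473\right) \left(\left(o{\left(8 \right)} - 789\right) + 1085\right) = -4337 + \left(1696 + 473\right) \left(\left(- \frac{13}{3} - 789\right) + 1085\right) = -4337 + 2169 \left(- \frac{2380}{3} + 1085\right) = -4337 + 2169 \cdot \frac{875}{3} = -4337 + 632625 = 628288$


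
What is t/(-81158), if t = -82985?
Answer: 11855/11594 ≈ 1.0225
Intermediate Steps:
t/(-81158) = -82985/(-81158) = -82985*(-1/81158) = 11855/11594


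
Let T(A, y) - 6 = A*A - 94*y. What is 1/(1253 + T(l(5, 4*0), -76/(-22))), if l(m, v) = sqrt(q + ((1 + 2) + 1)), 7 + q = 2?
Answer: 11/10266 ≈ 0.0010715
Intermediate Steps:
q = -5 (q = -7 + 2 = -5)
l(m, v) = I (l(m, v) = sqrt(-5 + ((1 + 2) + 1)) = sqrt(-5 + (3 + 1)) = sqrt(-5 + 4) = sqrt(-1) = I)
T(A, y) = 6 + A**2 - 94*y (T(A, y) = 6 + (A*A - 94*y) = 6 + (A**2 - 94*y) = 6 + A**2 - 94*y)
1/(1253 + T(l(5, 4*0), -76/(-22))) = 1/(1253 + (6 + I**2 - (-7144)/(-22))) = 1/(1253 + (6 - 1 - (-7144)*(-1)/22)) = 1/(1253 + (6 - 1 - 94*38/11)) = 1/(1253 + (6 - 1 - 3572/11)) = 1/(1253 - 3517/11) = 1/(10266/11) = 11/10266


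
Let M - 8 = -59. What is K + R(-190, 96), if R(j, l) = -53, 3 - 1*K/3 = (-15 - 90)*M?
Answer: -16109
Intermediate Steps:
M = -51 (M = 8 - 59 = -51)
K = -16056 (K = 9 - 3*(-15 - 90)*(-51) = 9 - (-315)*(-51) = 9 - 3*5355 = 9 - 16065 = -16056)
K + R(-190, 96) = -16056 - 53 = -16109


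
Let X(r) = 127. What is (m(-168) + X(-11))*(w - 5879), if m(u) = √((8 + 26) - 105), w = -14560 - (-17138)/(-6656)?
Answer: -8639754247/3328 - 68029561*I*√71/3328 ≈ -2.5961e+6 - 1.7224e+5*I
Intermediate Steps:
w = -48464249/3328 (w = -14560 - (-17138)*(-1)/6656 = -14560 - 1*8569/3328 = -14560 - 8569/3328 = -48464249/3328 ≈ -14563.)
m(u) = I*√71 (m(u) = √(34 - 105) = √(-71) = I*√71)
(m(-168) + X(-11))*(w - 5879) = (I*√71 + 127)*(-48464249/3328 - 5879) = (127 + I*√71)*(-68029561/3328) = -8639754247/3328 - 68029561*I*√71/3328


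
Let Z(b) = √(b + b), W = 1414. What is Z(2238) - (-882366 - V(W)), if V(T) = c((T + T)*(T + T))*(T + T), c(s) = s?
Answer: 22618049918 + 2*√1119 ≈ 2.2618e+10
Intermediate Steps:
Z(b) = √2*√b (Z(b) = √(2*b) = √2*√b)
V(T) = 8*T³ (V(T) = ((T + T)*(T + T))*(T + T) = ((2*T)*(2*T))*(2*T) = (4*T²)*(2*T) = 8*T³)
Z(2238) - (-882366 - V(W)) = √2*√2238 - (-882366 - 8*1414³) = 2*√1119 - (-882366 - 8*2827145944) = 2*√1119 - (-882366 - 1*22617167552) = 2*√1119 - (-882366 - 22617167552) = 2*√1119 - 1*(-22618049918) = 2*√1119 + 22618049918 = 22618049918 + 2*√1119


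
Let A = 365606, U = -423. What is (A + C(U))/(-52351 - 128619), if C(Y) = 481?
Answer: -366087/180970 ≈ -2.0229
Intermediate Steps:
(A + C(U))/(-52351 - 128619) = (365606 + 481)/(-52351 - 128619) = 366087/(-180970) = 366087*(-1/180970) = -366087/180970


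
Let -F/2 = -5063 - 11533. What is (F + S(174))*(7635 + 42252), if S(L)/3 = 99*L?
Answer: 4233909690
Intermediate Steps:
S(L) = 297*L (S(L) = 3*(99*L) = 297*L)
F = 33192 (F = -2*(-5063 - 11533) = -2*(-16596) = 33192)
(F + S(174))*(7635 + 42252) = (33192 + 297*174)*(7635 + 42252) = (33192 + 51678)*49887 = 84870*49887 = 4233909690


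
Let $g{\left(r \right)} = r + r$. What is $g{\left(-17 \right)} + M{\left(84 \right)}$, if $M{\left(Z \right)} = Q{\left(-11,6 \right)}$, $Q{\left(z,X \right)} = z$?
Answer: $-45$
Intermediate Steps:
$g{\left(r \right)} = 2 r$
$M{\left(Z \right)} = -11$
$g{\left(-17 \right)} + M{\left(84 \right)} = 2 \left(-17\right) - 11 = -34 - 11 = -45$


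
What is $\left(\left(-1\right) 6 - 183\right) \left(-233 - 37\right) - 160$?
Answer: $50870$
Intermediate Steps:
$\left(\left(-1\right) 6 - 183\right) \left(-233 - 37\right) - 160 = \left(-6 - 183\right) \left(-270\right) - 160 = \left(-189\right) \left(-270\right) - 160 = 51030 - 160 = 50870$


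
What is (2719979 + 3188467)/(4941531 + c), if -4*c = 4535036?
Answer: 2954223/1903886 ≈ 1.5517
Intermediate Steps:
c = -1133759 (c = -¼*4535036 = -1133759)
(2719979 + 3188467)/(4941531 + c) = (2719979 + 3188467)/(4941531 - 1133759) = 5908446/3807772 = 5908446*(1/3807772) = 2954223/1903886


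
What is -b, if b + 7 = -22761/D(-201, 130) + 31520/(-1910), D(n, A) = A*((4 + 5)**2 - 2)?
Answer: 50449381/1961570 ≈ 25.719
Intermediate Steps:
D(n, A) = 79*A (D(n, A) = A*(9**2 - 2) = A*(81 - 2) = A*79 = 79*A)
b = -50449381/1961570 (b = -7 + (-22761/(79*130) + 31520/(-1910)) = -7 + (-22761/10270 + 31520*(-1/1910)) = -7 + (-22761*1/10270 - 3152/191) = -7 + (-22761/10270 - 3152/191) = -7 - 36718391/1961570 = -50449381/1961570 ≈ -25.719)
-b = -1*(-50449381/1961570) = 50449381/1961570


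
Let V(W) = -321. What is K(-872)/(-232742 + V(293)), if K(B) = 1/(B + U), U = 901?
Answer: -1/6758827 ≈ -1.4795e-7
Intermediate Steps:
K(B) = 1/(901 + B) (K(B) = 1/(B + 901) = 1/(901 + B))
K(-872)/(-232742 + V(293)) = 1/((901 - 872)*(-232742 - 321)) = 1/(29*(-233063)) = (1/29)*(-1/233063) = -1/6758827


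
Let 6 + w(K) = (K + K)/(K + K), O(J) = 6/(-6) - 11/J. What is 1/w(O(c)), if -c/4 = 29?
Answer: -⅕ ≈ -0.20000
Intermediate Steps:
c = -116 (c = -4*29 = -116)
O(J) = -1 - 11/J (O(J) = 6*(-⅙) - 11/J = -1 - 11/J)
w(K) = -5 (w(K) = -6 + (K + K)/(K + K) = -6 + (2*K)/((2*K)) = -6 + (2*K)*(1/(2*K)) = -6 + 1 = -5)
1/w(O(c)) = 1/(-5) = -⅕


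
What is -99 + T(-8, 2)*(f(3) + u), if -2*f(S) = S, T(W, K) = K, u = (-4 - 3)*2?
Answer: -130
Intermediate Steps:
u = -14 (u = -7*2 = -14)
f(S) = -S/2
-99 + T(-8, 2)*(f(3) + u) = -99 + 2*(-½*3 - 14) = -99 + 2*(-3/2 - 14) = -99 + 2*(-31/2) = -99 - 31 = -130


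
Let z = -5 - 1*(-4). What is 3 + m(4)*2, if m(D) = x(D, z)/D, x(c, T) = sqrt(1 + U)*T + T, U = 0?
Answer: 2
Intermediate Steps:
z = -1 (z = -5 + 4 = -1)
x(c, T) = 2*T (x(c, T) = sqrt(1 + 0)*T + T = sqrt(1)*T + T = 1*T + T = T + T = 2*T)
m(D) = -2/D (m(D) = (2*(-1))/D = -2/D)
3 + m(4)*2 = 3 - 2/4*2 = 3 - 2*1/4*2 = 3 - 1/2*2 = 3 - 1 = 2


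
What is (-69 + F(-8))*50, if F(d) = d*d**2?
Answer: -29050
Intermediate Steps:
F(d) = d**3
(-69 + F(-8))*50 = (-69 + (-8)**3)*50 = (-69 - 512)*50 = -581*50 = -29050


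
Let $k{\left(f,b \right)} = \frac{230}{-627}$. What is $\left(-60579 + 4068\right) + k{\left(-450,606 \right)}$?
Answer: $- \frac{35432627}{627} \approx -56511.0$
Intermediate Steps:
$k{\left(f,b \right)} = - \frac{230}{627}$ ($k{\left(f,b \right)} = 230 \left(- \frac{1}{627}\right) = - \frac{230}{627}$)
$\left(-60579 + 4068\right) + k{\left(-450,606 \right)} = \left(-60579 + 4068\right) - \frac{230}{627} = -56511 - \frac{230}{627} = - \frac{35432627}{627}$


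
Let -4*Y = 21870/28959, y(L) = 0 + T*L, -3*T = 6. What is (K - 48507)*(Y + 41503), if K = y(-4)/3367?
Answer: -130863137182628653/65003302 ≈ -2.0132e+9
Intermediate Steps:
T = -2 (T = -⅓*6 = -2)
y(L) = -2*L (y(L) = 0 - 2*L = -2*L)
K = 8/3367 (K = (-2*(-4))/3367 = (1/3367)*8 = 8/3367 ≈ 0.0023760)
Y = -3645/19306 (Y = -10935/(2*28959) = -¼*7290/9653 = -3645/19306 ≈ -0.18880)
(K - 48507)*(Y + 41503) = (8/3367 - 48507)*(-3645/19306 + 41503) = -163323061/3367*801253273/19306 = -130863137182628653/65003302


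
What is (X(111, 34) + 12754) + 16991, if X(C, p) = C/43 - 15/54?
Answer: 23024413/774 ≈ 29747.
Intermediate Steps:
X(C, p) = -5/18 + C/43 (X(C, p) = C*(1/43) - 15*1/54 = C/43 - 5/18 = -5/18 + C/43)
(X(111, 34) + 12754) + 16991 = ((-5/18 + (1/43)*111) + 12754) + 16991 = ((-5/18 + 111/43) + 12754) + 16991 = (1783/774 + 12754) + 16991 = 9873379/774 + 16991 = 23024413/774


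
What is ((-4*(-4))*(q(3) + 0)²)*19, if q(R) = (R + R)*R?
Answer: 98496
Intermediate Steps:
q(R) = 2*R² (q(R) = (2*R)*R = 2*R²)
((-4*(-4))*(q(3) + 0)²)*19 = ((-4*(-4))*(2*3² + 0)²)*19 = (16*(2*9 + 0)²)*19 = (16*(18 + 0)²)*19 = (16*18²)*19 = (16*324)*19 = 5184*19 = 98496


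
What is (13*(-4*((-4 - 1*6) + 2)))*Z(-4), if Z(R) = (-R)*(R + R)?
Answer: -13312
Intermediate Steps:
Z(R) = -2*R**2 (Z(R) = (-R)*(2*R) = -2*R**2)
(13*(-4*((-4 - 1*6) + 2)))*Z(-4) = (13*(-4*((-4 - 1*6) + 2)))*(-2*(-4)**2) = (13*(-4*((-4 - 6) + 2)))*(-2*16) = (13*(-4*(-10 + 2)))*(-32) = (13*(-4*(-8)))*(-32) = (13*32)*(-32) = 416*(-32) = -13312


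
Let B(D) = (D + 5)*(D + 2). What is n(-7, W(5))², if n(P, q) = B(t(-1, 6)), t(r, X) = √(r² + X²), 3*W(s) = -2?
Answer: 4022 + 658*√37 ≈ 8024.5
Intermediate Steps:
W(s) = -⅔ (W(s) = (⅓)*(-2) = -⅔)
t(r, X) = √(X² + r²)
B(D) = (2 + D)*(5 + D) (B(D) = (5 + D)*(2 + D) = (2 + D)*(5 + D))
n(P, q) = 47 + 7*√37 (n(P, q) = 10 + (√(6² + (-1)²))² + 7*√(6² + (-1)²) = 10 + (√(36 + 1))² + 7*√(36 + 1) = 10 + (√37)² + 7*√37 = 10 + 37 + 7*√37 = 47 + 7*√37)
n(-7, W(5))² = (47 + 7*√37)²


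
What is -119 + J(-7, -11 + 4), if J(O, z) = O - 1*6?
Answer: -132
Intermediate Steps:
J(O, z) = -6 + O (J(O, z) = O - 6 = -6 + O)
-119 + J(-7, -11 + 4) = -119 + (-6 - 7) = -119 - 13 = -132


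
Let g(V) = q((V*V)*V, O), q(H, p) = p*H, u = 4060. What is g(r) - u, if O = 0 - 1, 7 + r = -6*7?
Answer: 113589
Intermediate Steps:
r = -49 (r = -7 - 6*7 = -7 - 42 = -49)
O = -1
q(H, p) = H*p
g(V) = -V**3 (g(V) = ((V*V)*V)*(-1) = (V**2*V)*(-1) = V**3*(-1) = -V**3)
g(r) - u = -1*(-49)**3 - 1*4060 = -1*(-117649) - 4060 = 117649 - 4060 = 113589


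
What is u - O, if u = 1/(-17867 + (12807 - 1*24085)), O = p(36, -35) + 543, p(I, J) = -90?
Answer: -13202686/29145 ≈ -453.00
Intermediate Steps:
O = 453 (O = -90 + 543 = 453)
u = -1/29145 (u = 1/(-17867 + (12807 - 24085)) = 1/(-17867 - 11278) = 1/(-29145) = -1/29145 ≈ -3.4311e-5)
u - O = -1/29145 - 1*453 = -1/29145 - 453 = -13202686/29145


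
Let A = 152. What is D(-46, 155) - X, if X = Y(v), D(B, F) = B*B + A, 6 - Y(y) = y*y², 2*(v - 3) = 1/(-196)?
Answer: 137876717831/60236288 ≈ 2288.9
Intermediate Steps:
v = 1175/392 (v = 3 + (½)/(-196) = 3 + (½)*(-1/196) = 3 - 1/392 = 1175/392 ≈ 2.9974)
Y(y) = 6 - y³ (Y(y) = 6 - y*y² = 6 - y³)
D(B, F) = 152 + B² (D(B, F) = B*B + 152 = B² + 152 = 152 + B²)
X = -1260816647/60236288 (X = 6 - (1175/392)³ = 6 - 1*1622234375/60236288 = 6 - 1622234375/60236288 = -1260816647/60236288 ≈ -20.931)
D(-46, 155) - X = (152 + (-46)²) - 1*(-1260816647/60236288) = (152 + 2116) + 1260816647/60236288 = 2268 + 1260816647/60236288 = 137876717831/60236288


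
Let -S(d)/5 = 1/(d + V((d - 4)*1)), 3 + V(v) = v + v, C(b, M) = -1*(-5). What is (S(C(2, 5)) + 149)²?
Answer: 349281/16 ≈ 21830.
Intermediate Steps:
C(b, M) = 5
V(v) = -3 + 2*v (V(v) = -3 + (v + v) = -3 + 2*v)
S(d) = -5/(-11 + 3*d) (S(d) = -5/(d + (-3 + 2*((d - 4)*1))) = -5/(d + (-3 + 2*((-4 + d)*1))) = -5/(d + (-3 + 2*(-4 + d))) = -5/(d + (-3 + (-8 + 2*d))) = -5/(d + (-11 + 2*d)) = -5/(-11 + 3*d))
(S(C(2, 5)) + 149)² = (-5/(-11 + 3*5) + 149)² = (-5/(-11 + 15) + 149)² = (-5/4 + 149)² = (591/4)² = 349281/16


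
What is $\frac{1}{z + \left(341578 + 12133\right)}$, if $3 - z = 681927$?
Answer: $- \frac{1}{328213} \approx -3.0468 \cdot 10^{-6}$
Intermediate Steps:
$z = -681924$ ($z = 3 - 681927 = -681924$)
$\frac{1}{z + \left(341578 + 12133\right)} = \frac{1}{-681924 + \left(341578 + 12133\right)} = \frac{1}{-681924 + 353711} = \frac{1}{-328213} = - \frac{1}{328213}$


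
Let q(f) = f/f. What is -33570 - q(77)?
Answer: -33571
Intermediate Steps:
q(f) = 1
-33570 - q(77) = -33570 - 1*1 = -33570 - 1 = -33571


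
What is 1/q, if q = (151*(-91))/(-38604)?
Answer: 38604/13741 ≈ 2.8094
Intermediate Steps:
q = 13741/38604 (q = -13741*(-1/38604) = 13741/38604 ≈ 0.35595)
1/q = 1/(13741/38604) = 38604/13741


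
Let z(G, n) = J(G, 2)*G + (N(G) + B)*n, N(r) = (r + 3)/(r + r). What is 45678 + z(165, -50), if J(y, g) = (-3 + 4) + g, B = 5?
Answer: 504873/11 ≈ 45898.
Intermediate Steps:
J(y, g) = 1 + g
N(r) = (3 + r)/(2*r) (N(r) = (3 + r)/((2*r)) = (3 + r)*(1/(2*r)) = (3 + r)/(2*r))
z(G, n) = 3*G + n*(5 + (3 + G)/(2*G)) (z(G, n) = (1 + 2)*G + ((3 + G)/(2*G) + 5)*n = 3*G + (5 + (3 + G)/(2*G))*n = 3*G + n*(5 + (3 + G)/(2*G)))
45678 + z(165, -50) = 45678 + (3*165 + (11/2)*(-50) + (3/2)*(-50)/165) = 45678 + (495 - 275 + (3/2)*(-50)*(1/165)) = 45678 + (495 - 275 - 5/11) = 45678 + 2415/11 = 504873/11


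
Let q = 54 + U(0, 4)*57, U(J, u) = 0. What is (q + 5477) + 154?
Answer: 5685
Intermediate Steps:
q = 54 (q = 54 + 0*57 = 54 + 0 = 54)
(q + 5477) + 154 = (54 + 5477) + 154 = 5531 + 154 = 5685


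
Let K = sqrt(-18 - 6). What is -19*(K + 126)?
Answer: -2394 - 38*I*sqrt(6) ≈ -2394.0 - 93.081*I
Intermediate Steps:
K = 2*I*sqrt(6) (K = sqrt(-24) = 2*I*sqrt(6) ≈ 4.899*I)
-19*(K + 126) = -19*(2*I*sqrt(6) + 126) = -19*(126 + 2*I*sqrt(6)) = -2394 - 38*I*sqrt(6)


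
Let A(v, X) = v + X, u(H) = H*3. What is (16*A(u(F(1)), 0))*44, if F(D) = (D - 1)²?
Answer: 0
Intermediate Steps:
F(D) = (-1 + D)²
u(H) = 3*H
A(v, X) = X + v
(16*A(u(F(1)), 0))*44 = (16*(0 + 3*(-1 + 1)²))*44 = (16*(0 + 3*0²))*44 = (16*(0 + 3*0))*44 = (16*(0 + 0))*44 = (16*0)*44 = 0*44 = 0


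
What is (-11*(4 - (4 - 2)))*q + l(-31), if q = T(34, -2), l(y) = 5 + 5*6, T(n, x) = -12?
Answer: 299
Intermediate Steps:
l(y) = 35 (l(y) = 5 + 30 = 35)
q = -12
(-11*(4 - (4 - 2)))*q + l(-31) = -11*(4 - (4 - 2))*(-12) + 35 = -11*(4 - 1*2)*(-12) + 35 = -11*(4 - 2)*(-12) + 35 = -11*2*(-12) + 35 = -22*(-12) + 35 = 264 + 35 = 299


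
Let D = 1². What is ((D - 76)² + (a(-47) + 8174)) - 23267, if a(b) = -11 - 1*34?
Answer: -9513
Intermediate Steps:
a(b) = -45 (a(b) = -11 - 34 = -45)
D = 1
((D - 76)² + (a(-47) + 8174)) - 23267 = ((1 - 76)² + (-45 + 8174)) - 23267 = ((-75)² + 8129) - 23267 = (5625 + 8129) - 23267 = 13754 - 23267 = -9513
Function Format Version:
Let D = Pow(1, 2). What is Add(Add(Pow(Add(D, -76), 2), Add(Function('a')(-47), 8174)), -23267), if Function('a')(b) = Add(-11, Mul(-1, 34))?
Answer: -9513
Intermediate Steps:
Function('a')(b) = -45 (Function('a')(b) = Add(-11, -34) = -45)
D = 1
Add(Add(Pow(Add(D, -76), 2), Add(Function('a')(-47), 8174)), -23267) = Add(Add(Pow(Add(1, -76), 2), Add(-45, 8174)), -23267) = Add(Add(Pow(-75, 2), 8129), -23267) = Add(Add(5625, 8129), -23267) = Add(13754, -23267) = -9513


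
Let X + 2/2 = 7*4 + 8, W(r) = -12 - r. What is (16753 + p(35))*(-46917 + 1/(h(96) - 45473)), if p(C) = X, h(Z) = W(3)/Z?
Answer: -382043678441084/485047 ≈ -7.8764e+8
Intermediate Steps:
h(Z) = -15/Z (h(Z) = (-12 - 1*3)/Z = (-12 - 3)/Z = -15/Z)
X = 35 (X = -1 + (7*4 + 8) = -1 + (28 + 8) = -1 + 36 = 35)
p(C) = 35
(16753 + p(35))*(-46917 + 1/(h(96) - 45473)) = (16753 + 35)*(-46917 + 1/(-15/96 - 45473)) = 16788*(-46917 + 1/(-15*1/96 - 45473)) = 16788*(-46917 + 1/(-5/32 - 45473)) = 16788*(-46917 + 1/(-1455141/32)) = 16788*(-46917 - 32/1455141) = 16788*(-68270850329/1455141) = -382043678441084/485047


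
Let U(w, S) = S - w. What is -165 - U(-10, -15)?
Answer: -160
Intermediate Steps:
-165 - U(-10, -15) = -165 - (-15 - 1*(-10)) = -165 - (-15 + 10) = -165 - 1*(-5) = -165 + 5 = -160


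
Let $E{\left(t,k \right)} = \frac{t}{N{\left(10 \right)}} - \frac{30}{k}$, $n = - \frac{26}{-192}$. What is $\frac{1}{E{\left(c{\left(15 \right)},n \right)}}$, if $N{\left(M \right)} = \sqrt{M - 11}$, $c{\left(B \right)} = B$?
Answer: $- \frac{832}{185165} + \frac{169 i}{555495} \approx -0.0044933 + 0.00030423 i$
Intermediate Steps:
$N{\left(M \right)} = \sqrt{-11 + M}$
$n = \frac{13}{96}$ ($n = \left(-26\right) \left(- \frac{1}{192}\right) = \frac{13}{96} \approx 0.13542$)
$E{\left(t,k \right)} = - \frac{30}{k} - i t$ ($E{\left(t,k \right)} = \frac{t}{\sqrt{-11 + 10}} - \frac{30}{k} = \frac{t}{\sqrt{-1}} - \frac{30}{k} = \frac{t}{i} - \frac{30}{k} = t \left(- i\right) - \frac{30}{k} = - i t - \frac{30}{k} = - \frac{30}{k} - i t$)
$\frac{1}{E{\left(c{\left(15 \right)},n \right)}} = \frac{1}{- \frac{30}{\frac{13}{96}} - i 15} = \frac{1}{\left(-30\right) \frac{96}{13} - 15 i} = \frac{1}{- \frac{2880}{13} - 15 i} = \frac{169 \left(- \frac{2880}{13} + 15 i\right)}{8332425}$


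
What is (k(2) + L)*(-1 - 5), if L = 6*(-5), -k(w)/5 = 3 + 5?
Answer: 420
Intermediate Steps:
k(w) = -40 (k(w) = -5*(3 + 5) = -5*8 = -40)
L = -30
(k(2) + L)*(-1 - 5) = (-40 - 30)*(-1 - 5) = -70*(-6) = 420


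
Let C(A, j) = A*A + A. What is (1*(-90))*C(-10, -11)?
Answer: -8100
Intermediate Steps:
C(A, j) = A + A² (C(A, j) = A² + A = A + A²)
(1*(-90))*C(-10, -11) = (1*(-90))*(-10*(1 - 10)) = -(-900)*(-9) = -90*90 = -8100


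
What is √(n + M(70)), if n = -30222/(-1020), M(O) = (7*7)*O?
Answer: √99983290/170 ≈ 58.819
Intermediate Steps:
M(O) = 49*O
n = 5037/170 (n = -30222*(-1/1020) = 5037/170 ≈ 29.629)
√(n + M(70)) = √(5037/170 + 49*70) = √(5037/170 + 3430) = √(588137/170) = √99983290/170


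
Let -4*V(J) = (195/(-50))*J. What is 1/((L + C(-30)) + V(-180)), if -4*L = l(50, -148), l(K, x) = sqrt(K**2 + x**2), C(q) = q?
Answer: -411/81410 + sqrt(6101)/81410 ≈ -0.0040891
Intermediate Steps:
L = -sqrt(6101)/2 (L = -sqrt(50**2 + (-148)**2)/4 = -sqrt(2500 + 21904)/4 = -sqrt(6101)/2 ≈ -39.054)
V(J) = 39*J/40 (V(J) = -195/(-50)*J/4 = -195*(-1/50)*J/4 = -(-39)*J/40 = 39*J/40)
1/((L + C(-30)) + V(-180)) = 1/((-sqrt(6101)/2 - 30) + (39/40)*(-180)) = 1/((-30 - sqrt(6101)/2) - 351/2) = 1/(-411/2 - sqrt(6101)/2)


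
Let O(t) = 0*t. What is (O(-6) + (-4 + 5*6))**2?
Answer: 676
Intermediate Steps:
O(t) = 0
(O(-6) + (-4 + 5*6))**2 = (0 + (-4 + 5*6))**2 = (0 + (-4 + 30))**2 = (0 + 26)**2 = 26**2 = 676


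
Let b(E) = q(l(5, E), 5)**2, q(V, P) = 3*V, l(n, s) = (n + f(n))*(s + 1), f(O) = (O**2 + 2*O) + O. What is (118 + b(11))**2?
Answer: 6888094732324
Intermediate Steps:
f(O) = O**2 + 3*O
l(n, s) = (1 + s)*(n + n*(3 + n)) (l(n, s) = (n + n*(3 + n))*(s + 1) = (n + n*(3 + n))*(1 + s) = (1 + s)*(n + n*(3 + n)))
b(E) = (135 + 135*E)**2 (b(E) = (3*(5*(4 + 5 + E + E*(3 + 5))))**2 = (3*(5*(4 + 5 + E + E*8)))**2 = (3*(5*(4 + 5 + E + 8*E)))**2 = (3*(5*(9 + 9*E)))**2 = (3*(45 + 45*E))**2 = (135 + 135*E)**2)
(118 + b(11))**2 = (118 + 18225*(1 + 11)**2)**2 = (118 + 18225*12**2)**2 = (118 + 18225*144)**2 = (118 + 2624400)**2 = 2624518**2 = 6888094732324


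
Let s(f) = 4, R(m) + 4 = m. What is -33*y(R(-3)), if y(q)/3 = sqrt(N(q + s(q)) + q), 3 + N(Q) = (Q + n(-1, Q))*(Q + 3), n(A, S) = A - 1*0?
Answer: -99*I*sqrt(10) ≈ -313.07*I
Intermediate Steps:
R(m) = -4 + m
n(A, S) = A (n(A, S) = A + 0 = A)
N(Q) = -3 + (-1 + Q)*(3 + Q) (N(Q) = -3 + (Q - 1)*(Q + 3) = -3 + (-1 + Q)*(3 + Q))
y(q) = 3*sqrt(2 + (4 + q)**2 + 3*q) (y(q) = 3*sqrt((-6 + (q + 4)**2 + 2*(q + 4)) + q) = 3*sqrt((-6 + (4 + q)**2 + 2*(4 + q)) + q) = 3*sqrt((-6 + (4 + q)**2 + (8 + 2*q)) + q) = 3*sqrt((2 + (4 + q)**2 + 2*q) + q) = 3*sqrt(2 + (4 + q)**2 + 3*q))
-33*y(R(-3)) = -99*sqrt(18 + (-4 - 3)**2 + 11*(-4 - 3)) = -99*sqrt(18 + (-7)**2 + 11*(-7)) = -99*sqrt(18 + 49 - 77) = -99*sqrt(-10) = -99*I*sqrt(10)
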